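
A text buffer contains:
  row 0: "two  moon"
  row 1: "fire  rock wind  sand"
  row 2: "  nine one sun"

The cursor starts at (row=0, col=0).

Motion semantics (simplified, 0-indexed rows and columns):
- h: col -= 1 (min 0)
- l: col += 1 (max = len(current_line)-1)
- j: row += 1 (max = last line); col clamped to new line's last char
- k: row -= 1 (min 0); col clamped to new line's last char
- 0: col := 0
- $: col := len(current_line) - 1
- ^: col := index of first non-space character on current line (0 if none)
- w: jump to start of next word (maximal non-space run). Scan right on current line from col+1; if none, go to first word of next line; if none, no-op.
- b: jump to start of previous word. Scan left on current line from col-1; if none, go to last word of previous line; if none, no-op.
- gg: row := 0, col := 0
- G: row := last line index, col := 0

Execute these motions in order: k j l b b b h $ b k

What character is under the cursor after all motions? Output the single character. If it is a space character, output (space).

After 1 (k): row=0 col=0 char='t'
After 2 (j): row=1 col=0 char='f'
After 3 (l): row=1 col=1 char='i'
After 4 (b): row=1 col=0 char='f'
After 5 (b): row=0 col=5 char='m'
After 6 (b): row=0 col=0 char='t'
After 7 (h): row=0 col=0 char='t'
After 8 ($): row=0 col=8 char='n'
After 9 (b): row=0 col=5 char='m'
After 10 (k): row=0 col=5 char='m'

Answer: m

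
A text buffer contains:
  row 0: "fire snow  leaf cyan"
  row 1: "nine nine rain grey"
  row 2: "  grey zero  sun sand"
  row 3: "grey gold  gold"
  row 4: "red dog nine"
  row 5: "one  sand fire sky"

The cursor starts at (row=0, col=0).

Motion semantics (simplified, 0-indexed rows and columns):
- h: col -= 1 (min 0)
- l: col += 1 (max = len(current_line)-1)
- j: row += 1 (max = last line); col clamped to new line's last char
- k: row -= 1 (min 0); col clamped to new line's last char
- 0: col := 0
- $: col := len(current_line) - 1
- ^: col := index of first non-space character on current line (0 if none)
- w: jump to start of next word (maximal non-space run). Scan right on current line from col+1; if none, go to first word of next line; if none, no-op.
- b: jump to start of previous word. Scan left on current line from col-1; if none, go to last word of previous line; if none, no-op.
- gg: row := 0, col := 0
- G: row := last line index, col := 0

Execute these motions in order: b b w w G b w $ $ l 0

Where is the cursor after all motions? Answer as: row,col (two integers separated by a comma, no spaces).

Answer: 5,0

Derivation:
After 1 (b): row=0 col=0 char='f'
After 2 (b): row=0 col=0 char='f'
After 3 (w): row=0 col=5 char='s'
After 4 (w): row=0 col=11 char='l'
After 5 (G): row=5 col=0 char='o'
After 6 (b): row=4 col=8 char='n'
After 7 (w): row=5 col=0 char='o'
After 8 ($): row=5 col=17 char='y'
After 9 ($): row=5 col=17 char='y'
After 10 (l): row=5 col=17 char='y'
After 11 (0): row=5 col=0 char='o'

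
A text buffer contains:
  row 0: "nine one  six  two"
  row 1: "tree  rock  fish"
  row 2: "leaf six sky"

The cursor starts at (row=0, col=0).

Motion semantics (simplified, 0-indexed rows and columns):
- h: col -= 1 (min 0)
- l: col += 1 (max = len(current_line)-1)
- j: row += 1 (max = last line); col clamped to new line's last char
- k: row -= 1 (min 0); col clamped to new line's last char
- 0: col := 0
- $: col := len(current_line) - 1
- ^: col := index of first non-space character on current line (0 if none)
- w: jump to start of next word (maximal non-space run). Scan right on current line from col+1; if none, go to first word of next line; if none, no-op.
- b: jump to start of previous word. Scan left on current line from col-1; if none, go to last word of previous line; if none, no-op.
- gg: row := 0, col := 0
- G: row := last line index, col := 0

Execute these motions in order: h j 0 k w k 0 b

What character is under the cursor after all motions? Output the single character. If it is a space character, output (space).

After 1 (h): row=0 col=0 char='n'
After 2 (j): row=1 col=0 char='t'
After 3 (0): row=1 col=0 char='t'
After 4 (k): row=0 col=0 char='n'
After 5 (w): row=0 col=5 char='o'
After 6 (k): row=0 col=5 char='o'
After 7 (0): row=0 col=0 char='n'
After 8 (b): row=0 col=0 char='n'

Answer: n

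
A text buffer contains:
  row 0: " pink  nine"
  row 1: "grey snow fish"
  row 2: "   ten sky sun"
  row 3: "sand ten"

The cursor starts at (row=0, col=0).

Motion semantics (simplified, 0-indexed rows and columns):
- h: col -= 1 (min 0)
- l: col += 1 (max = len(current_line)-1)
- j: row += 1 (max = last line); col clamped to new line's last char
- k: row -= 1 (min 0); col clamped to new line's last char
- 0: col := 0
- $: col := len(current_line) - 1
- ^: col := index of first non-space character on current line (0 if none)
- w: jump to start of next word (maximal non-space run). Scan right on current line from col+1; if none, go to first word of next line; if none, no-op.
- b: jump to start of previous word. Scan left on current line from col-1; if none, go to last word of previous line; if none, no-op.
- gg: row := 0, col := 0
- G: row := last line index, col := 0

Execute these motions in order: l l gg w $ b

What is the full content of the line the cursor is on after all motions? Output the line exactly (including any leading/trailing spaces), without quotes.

Answer:  pink  nine

Derivation:
After 1 (l): row=0 col=1 char='p'
After 2 (l): row=0 col=2 char='i'
After 3 (gg): row=0 col=0 char='_'
After 4 (w): row=0 col=1 char='p'
After 5 ($): row=0 col=10 char='e'
After 6 (b): row=0 col=7 char='n'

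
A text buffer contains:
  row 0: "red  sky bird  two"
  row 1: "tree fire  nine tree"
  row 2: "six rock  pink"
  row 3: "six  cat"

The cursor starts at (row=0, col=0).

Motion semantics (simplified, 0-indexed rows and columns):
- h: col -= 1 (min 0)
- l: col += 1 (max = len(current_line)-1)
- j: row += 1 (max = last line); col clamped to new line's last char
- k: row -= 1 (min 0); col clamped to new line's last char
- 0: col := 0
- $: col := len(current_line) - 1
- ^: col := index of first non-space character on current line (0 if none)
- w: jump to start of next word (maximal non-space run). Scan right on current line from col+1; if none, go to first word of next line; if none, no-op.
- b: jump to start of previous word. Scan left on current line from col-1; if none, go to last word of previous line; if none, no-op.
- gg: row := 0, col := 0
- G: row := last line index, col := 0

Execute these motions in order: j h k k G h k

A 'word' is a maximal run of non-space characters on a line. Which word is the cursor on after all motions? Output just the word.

Answer: six

Derivation:
After 1 (j): row=1 col=0 char='t'
After 2 (h): row=1 col=0 char='t'
After 3 (k): row=0 col=0 char='r'
After 4 (k): row=0 col=0 char='r'
After 5 (G): row=3 col=0 char='s'
After 6 (h): row=3 col=0 char='s'
After 7 (k): row=2 col=0 char='s'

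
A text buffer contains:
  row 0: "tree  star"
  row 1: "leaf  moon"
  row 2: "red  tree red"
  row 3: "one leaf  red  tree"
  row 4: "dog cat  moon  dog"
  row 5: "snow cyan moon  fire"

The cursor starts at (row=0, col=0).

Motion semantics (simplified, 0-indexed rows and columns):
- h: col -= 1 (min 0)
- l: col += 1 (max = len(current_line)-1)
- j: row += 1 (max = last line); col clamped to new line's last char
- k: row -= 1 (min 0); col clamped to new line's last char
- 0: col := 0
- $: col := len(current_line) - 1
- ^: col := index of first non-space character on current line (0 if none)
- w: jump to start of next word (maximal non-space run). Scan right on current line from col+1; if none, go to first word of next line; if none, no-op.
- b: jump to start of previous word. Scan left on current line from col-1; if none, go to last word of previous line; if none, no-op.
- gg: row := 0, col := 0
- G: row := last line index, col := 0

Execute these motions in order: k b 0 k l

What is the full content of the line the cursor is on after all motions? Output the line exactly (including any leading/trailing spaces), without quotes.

After 1 (k): row=0 col=0 char='t'
After 2 (b): row=0 col=0 char='t'
After 3 (0): row=0 col=0 char='t'
After 4 (k): row=0 col=0 char='t'
After 5 (l): row=0 col=1 char='r'

Answer: tree  star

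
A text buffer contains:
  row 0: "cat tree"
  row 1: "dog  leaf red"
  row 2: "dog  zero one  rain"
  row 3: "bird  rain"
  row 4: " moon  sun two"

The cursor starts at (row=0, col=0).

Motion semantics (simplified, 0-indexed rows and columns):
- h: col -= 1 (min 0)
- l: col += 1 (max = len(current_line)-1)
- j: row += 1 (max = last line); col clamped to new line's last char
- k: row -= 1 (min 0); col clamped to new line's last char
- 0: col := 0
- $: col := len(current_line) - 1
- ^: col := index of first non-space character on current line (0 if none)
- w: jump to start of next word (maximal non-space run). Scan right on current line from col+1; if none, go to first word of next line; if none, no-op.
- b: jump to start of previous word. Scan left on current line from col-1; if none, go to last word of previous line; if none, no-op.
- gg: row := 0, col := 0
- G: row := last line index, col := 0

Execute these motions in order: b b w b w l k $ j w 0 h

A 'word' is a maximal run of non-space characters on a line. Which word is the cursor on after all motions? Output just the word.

Answer: dog

Derivation:
After 1 (b): row=0 col=0 char='c'
After 2 (b): row=0 col=0 char='c'
After 3 (w): row=0 col=4 char='t'
After 4 (b): row=0 col=0 char='c'
After 5 (w): row=0 col=4 char='t'
After 6 (l): row=0 col=5 char='r'
After 7 (k): row=0 col=5 char='r'
After 8 ($): row=0 col=7 char='e'
After 9 (j): row=1 col=7 char='a'
After 10 (w): row=1 col=10 char='r'
After 11 (0): row=1 col=0 char='d'
After 12 (h): row=1 col=0 char='d'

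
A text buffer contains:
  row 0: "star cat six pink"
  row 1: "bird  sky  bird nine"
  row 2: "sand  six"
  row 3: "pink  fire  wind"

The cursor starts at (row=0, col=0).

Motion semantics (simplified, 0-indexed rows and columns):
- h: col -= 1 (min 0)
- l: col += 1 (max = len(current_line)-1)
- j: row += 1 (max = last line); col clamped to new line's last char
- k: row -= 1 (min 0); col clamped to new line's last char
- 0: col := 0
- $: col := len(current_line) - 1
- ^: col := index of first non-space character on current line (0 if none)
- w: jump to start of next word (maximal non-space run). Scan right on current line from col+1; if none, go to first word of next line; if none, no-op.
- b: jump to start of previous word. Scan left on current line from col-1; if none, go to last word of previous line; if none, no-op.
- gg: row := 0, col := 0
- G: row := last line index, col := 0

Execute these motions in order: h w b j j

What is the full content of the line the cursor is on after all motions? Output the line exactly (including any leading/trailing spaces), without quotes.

After 1 (h): row=0 col=0 char='s'
After 2 (w): row=0 col=5 char='c'
After 3 (b): row=0 col=0 char='s'
After 4 (j): row=1 col=0 char='b'
After 5 (j): row=2 col=0 char='s'

Answer: sand  six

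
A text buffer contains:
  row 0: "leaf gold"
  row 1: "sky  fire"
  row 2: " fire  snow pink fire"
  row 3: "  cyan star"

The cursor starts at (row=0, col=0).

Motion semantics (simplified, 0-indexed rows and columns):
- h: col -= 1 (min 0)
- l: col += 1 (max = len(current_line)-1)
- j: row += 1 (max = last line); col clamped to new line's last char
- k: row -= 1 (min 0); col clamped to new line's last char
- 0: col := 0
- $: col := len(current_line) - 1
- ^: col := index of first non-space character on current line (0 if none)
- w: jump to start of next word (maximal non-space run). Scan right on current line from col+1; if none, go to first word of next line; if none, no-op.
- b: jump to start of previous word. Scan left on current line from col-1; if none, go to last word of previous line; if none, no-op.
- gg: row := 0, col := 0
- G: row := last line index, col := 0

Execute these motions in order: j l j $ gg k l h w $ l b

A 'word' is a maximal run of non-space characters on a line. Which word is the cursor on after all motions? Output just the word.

Answer: gold

Derivation:
After 1 (j): row=1 col=0 char='s'
After 2 (l): row=1 col=1 char='k'
After 3 (j): row=2 col=1 char='f'
After 4 ($): row=2 col=20 char='e'
After 5 (gg): row=0 col=0 char='l'
After 6 (k): row=0 col=0 char='l'
After 7 (l): row=0 col=1 char='e'
After 8 (h): row=0 col=0 char='l'
After 9 (w): row=0 col=5 char='g'
After 10 ($): row=0 col=8 char='d'
After 11 (l): row=0 col=8 char='d'
After 12 (b): row=0 col=5 char='g'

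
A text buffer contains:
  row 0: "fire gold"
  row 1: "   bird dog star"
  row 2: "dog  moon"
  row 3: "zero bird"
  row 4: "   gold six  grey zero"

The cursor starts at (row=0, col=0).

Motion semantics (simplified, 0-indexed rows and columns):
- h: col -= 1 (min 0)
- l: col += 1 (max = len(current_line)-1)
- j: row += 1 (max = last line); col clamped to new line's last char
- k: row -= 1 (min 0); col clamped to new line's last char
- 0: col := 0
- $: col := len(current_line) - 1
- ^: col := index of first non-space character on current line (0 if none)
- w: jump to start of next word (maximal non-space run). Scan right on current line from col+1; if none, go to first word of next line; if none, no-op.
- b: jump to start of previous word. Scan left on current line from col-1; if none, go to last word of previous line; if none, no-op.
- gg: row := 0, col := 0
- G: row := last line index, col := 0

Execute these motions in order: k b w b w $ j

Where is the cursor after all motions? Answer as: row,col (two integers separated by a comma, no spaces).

Answer: 1,8

Derivation:
After 1 (k): row=0 col=0 char='f'
After 2 (b): row=0 col=0 char='f'
After 3 (w): row=0 col=5 char='g'
After 4 (b): row=0 col=0 char='f'
After 5 (w): row=0 col=5 char='g'
After 6 ($): row=0 col=8 char='d'
After 7 (j): row=1 col=8 char='d'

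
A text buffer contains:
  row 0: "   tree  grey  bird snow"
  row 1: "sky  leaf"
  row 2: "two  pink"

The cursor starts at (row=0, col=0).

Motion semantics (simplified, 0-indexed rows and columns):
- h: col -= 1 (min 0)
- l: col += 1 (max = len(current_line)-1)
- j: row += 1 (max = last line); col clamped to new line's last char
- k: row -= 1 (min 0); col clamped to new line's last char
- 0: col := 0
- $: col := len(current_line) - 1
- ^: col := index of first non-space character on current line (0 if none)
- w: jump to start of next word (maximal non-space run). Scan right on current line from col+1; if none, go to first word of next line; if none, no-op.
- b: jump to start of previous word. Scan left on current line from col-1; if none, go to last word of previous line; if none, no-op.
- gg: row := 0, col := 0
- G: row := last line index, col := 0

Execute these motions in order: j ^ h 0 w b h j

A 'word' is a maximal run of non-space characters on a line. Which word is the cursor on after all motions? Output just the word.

Answer: two

Derivation:
After 1 (j): row=1 col=0 char='s'
After 2 (^): row=1 col=0 char='s'
After 3 (h): row=1 col=0 char='s'
After 4 (0): row=1 col=0 char='s'
After 5 (w): row=1 col=5 char='l'
After 6 (b): row=1 col=0 char='s'
After 7 (h): row=1 col=0 char='s'
After 8 (j): row=2 col=0 char='t'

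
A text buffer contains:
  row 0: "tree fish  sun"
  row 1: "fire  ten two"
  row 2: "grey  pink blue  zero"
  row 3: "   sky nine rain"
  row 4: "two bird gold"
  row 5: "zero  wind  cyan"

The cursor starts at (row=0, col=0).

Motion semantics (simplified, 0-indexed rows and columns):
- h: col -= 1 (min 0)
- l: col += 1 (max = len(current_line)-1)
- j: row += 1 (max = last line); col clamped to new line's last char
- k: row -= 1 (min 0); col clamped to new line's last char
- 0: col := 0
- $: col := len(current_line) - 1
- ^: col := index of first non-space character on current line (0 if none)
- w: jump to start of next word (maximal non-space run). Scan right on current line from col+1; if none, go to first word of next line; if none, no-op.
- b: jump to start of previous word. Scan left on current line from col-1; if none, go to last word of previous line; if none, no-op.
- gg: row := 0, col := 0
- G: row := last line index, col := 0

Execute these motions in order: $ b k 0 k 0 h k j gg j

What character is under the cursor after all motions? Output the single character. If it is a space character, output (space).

After 1 ($): row=0 col=13 char='n'
After 2 (b): row=0 col=11 char='s'
After 3 (k): row=0 col=11 char='s'
After 4 (0): row=0 col=0 char='t'
After 5 (k): row=0 col=0 char='t'
After 6 (0): row=0 col=0 char='t'
After 7 (h): row=0 col=0 char='t'
After 8 (k): row=0 col=0 char='t'
After 9 (j): row=1 col=0 char='f'
After 10 (gg): row=0 col=0 char='t'
After 11 (j): row=1 col=0 char='f'

Answer: f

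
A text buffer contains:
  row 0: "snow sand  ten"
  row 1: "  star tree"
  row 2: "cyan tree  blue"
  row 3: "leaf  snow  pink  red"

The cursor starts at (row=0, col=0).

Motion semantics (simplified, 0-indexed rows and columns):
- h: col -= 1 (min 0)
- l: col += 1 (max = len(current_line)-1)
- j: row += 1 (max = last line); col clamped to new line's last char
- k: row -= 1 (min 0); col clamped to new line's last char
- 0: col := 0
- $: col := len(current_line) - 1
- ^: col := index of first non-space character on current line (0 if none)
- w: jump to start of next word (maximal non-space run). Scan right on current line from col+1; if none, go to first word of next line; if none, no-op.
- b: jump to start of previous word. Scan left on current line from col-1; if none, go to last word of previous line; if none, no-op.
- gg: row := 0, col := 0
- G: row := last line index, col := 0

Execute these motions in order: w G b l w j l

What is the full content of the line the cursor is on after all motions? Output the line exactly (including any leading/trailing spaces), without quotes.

After 1 (w): row=0 col=5 char='s'
After 2 (G): row=3 col=0 char='l'
After 3 (b): row=2 col=11 char='b'
After 4 (l): row=2 col=12 char='l'
After 5 (w): row=3 col=0 char='l'
After 6 (j): row=3 col=0 char='l'
After 7 (l): row=3 col=1 char='e'

Answer: leaf  snow  pink  red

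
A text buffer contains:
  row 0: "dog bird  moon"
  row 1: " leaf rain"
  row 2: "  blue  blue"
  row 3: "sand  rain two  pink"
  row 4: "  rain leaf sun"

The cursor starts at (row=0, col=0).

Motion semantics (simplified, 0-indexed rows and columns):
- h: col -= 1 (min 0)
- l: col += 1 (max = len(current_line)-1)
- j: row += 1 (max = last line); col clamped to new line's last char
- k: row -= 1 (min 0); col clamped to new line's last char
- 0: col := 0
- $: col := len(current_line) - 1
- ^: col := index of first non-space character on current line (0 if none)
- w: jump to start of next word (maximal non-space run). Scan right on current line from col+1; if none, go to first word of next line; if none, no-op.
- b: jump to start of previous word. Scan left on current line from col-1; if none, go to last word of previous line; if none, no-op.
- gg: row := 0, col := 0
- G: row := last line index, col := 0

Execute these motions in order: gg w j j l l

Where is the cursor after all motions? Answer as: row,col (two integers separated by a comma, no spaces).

After 1 (gg): row=0 col=0 char='d'
After 2 (w): row=0 col=4 char='b'
After 3 (j): row=1 col=4 char='f'
After 4 (j): row=2 col=4 char='u'
After 5 (l): row=2 col=5 char='e'
After 6 (l): row=2 col=6 char='_'

Answer: 2,6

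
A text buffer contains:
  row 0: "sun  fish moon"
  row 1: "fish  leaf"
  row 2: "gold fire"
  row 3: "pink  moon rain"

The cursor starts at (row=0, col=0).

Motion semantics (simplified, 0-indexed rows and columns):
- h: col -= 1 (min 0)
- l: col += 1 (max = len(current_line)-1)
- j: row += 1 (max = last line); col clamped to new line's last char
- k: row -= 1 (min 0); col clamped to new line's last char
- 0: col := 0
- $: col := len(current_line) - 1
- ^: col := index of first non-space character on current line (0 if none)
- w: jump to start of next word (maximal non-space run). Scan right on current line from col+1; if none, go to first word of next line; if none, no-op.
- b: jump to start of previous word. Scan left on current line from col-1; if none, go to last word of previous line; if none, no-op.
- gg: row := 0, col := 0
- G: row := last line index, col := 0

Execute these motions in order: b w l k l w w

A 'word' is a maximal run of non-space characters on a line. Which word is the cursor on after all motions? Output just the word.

Answer: fish

Derivation:
After 1 (b): row=0 col=0 char='s'
After 2 (w): row=0 col=5 char='f'
After 3 (l): row=0 col=6 char='i'
After 4 (k): row=0 col=6 char='i'
After 5 (l): row=0 col=7 char='s'
After 6 (w): row=0 col=10 char='m'
After 7 (w): row=1 col=0 char='f'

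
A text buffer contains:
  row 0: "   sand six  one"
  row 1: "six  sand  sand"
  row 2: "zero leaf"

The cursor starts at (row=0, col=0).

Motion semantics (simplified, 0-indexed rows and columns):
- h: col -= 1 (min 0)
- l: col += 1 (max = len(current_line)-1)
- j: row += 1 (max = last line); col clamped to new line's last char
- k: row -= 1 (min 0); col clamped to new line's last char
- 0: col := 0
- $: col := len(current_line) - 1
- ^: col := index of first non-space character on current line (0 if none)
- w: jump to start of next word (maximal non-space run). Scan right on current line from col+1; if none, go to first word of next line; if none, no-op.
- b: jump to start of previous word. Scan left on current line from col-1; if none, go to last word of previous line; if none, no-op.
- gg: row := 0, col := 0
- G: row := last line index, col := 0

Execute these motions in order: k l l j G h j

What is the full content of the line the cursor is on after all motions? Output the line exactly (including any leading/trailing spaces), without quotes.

Answer: zero leaf

Derivation:
After 1 (k): row=0 col=0 char='_'
After 2 (l): row=0 col=1 char='_'
After 3 (l): row=0 col=2 char='_'
After 4 (j): row=1 col=2 char='x'
After 5 (G): row=2 col=0 char='z'
After 6 (h): row=2 col=0 char='z'
After 7 (j): row=2 col=0 char='z'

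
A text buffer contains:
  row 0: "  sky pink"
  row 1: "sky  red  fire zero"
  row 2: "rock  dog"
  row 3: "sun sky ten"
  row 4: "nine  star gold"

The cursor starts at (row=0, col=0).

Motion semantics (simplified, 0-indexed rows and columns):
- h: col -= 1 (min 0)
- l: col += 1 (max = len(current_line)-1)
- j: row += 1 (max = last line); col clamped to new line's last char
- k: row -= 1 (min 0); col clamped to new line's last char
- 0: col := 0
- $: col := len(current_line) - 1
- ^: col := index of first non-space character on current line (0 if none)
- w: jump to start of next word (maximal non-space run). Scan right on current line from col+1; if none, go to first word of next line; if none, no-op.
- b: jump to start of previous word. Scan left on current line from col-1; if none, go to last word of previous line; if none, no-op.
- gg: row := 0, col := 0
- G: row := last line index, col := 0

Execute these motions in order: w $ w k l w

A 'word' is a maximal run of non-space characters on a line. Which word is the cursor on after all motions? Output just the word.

After 1 (w): row=0 col=2 char='s'
After 2 ($): row=0 col=9 char='k'
After 3 (w): row=1 col=0 char='s'
After 4 (k): row=0 col=0 char='_'
After 5 (l): row=0 col=1 char='_'
After 6 (w): row=0 col=2 char='s'

Answer: sky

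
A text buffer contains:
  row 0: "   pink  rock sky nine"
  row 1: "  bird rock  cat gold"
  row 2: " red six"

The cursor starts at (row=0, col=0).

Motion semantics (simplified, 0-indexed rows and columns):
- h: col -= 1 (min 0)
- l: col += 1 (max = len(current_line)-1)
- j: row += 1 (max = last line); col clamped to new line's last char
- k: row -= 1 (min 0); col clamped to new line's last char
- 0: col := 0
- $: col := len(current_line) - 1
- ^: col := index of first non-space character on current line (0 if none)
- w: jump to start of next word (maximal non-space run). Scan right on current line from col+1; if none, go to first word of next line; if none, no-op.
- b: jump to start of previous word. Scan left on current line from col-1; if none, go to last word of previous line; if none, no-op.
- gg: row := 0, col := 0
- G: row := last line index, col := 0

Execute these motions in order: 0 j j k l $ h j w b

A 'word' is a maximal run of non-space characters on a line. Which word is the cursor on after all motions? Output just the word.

After 1 (0): row=0 col=0 char='_'
After 2 (j): row=1 col=0 char='_'
After 3 (j): row=2 col=0 char='_'
After 4 (k): row=1 col=0 char='_'
After 5 (l): row=1 col=1 char='_'
After 6 ($): row=1 col=20 char='d'
After 7 (h): row=1 col=19 char='l'
After 8 (j): row=2 col=7 char='x'
After 9 (w): row=2 col=7 char='x'
After 10 (b): row=2 col=5 char='s'

Answer: six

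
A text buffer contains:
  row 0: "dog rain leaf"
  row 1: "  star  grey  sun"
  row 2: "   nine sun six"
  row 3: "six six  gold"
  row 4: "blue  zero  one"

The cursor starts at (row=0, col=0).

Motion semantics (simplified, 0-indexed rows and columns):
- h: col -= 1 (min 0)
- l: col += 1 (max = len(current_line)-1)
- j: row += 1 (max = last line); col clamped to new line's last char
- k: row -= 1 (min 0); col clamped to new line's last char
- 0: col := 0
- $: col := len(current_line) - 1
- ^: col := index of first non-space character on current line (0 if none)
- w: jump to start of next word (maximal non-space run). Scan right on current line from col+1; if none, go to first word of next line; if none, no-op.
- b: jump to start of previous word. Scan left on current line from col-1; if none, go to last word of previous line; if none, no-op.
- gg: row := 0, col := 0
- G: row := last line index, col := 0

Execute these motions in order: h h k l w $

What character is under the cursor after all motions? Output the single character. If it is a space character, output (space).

Answer: f

Derivation:
After 1 (h): row=0 col=0 char='d'
After 2 (h): row=0 col=0 char='d'
After 3 (k): row=0 col=0 char='d'
After 4 (l): row=0 col=1 char='o'
After 5 (w): row=0 col=4 char='r'
After 6 ($): row=0 col=12 char='f'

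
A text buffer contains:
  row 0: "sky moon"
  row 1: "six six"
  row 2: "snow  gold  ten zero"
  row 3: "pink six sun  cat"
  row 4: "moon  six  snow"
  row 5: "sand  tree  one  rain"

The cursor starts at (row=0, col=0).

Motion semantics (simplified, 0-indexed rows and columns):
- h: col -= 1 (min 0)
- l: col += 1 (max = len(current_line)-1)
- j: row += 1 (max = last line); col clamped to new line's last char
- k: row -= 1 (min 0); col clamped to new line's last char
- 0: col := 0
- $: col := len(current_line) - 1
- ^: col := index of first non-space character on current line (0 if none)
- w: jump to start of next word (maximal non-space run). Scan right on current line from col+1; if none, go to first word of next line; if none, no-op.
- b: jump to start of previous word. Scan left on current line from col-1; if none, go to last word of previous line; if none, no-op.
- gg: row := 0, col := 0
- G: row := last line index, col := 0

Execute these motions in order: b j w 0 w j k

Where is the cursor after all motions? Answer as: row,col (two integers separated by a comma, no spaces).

Answer: 1,4

Derivation:
After 1 (b): row=0 col=0 char='s'
After 2 (j): row=1 col=0 char='s'
After 3 (w): row=1 col=4 char='s'
After 4 (0): row=1 col=0 char='s'
After 5 (w): row=1 col=4 char='s'
After 6 (j): row=2 col=4 char='_'
After 7 (k): row=1 col=4 char='s'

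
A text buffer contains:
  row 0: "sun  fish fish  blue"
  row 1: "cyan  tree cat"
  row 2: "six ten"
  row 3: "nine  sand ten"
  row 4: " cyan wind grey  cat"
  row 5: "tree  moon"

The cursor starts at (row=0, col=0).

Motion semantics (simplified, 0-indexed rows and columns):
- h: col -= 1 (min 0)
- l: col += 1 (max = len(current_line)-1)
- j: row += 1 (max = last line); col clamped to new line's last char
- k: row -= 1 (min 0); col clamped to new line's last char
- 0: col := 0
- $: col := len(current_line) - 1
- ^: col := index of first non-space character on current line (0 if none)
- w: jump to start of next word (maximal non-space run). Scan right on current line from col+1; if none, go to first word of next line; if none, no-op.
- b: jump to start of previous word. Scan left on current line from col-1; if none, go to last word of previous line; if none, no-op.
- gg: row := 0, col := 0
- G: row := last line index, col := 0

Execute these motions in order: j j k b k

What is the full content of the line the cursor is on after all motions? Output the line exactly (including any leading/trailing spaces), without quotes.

After 1 (j): row=1 col=0 char='c'
After 2 (j): row=2 col=0 char='s'
After 3 (k): row=1 col=0 char='c'
After 4 (b): row=0 col=16 char='b'
After 5 (k): row=0 col=16 char='b'

Answer: sun  fish fish  blue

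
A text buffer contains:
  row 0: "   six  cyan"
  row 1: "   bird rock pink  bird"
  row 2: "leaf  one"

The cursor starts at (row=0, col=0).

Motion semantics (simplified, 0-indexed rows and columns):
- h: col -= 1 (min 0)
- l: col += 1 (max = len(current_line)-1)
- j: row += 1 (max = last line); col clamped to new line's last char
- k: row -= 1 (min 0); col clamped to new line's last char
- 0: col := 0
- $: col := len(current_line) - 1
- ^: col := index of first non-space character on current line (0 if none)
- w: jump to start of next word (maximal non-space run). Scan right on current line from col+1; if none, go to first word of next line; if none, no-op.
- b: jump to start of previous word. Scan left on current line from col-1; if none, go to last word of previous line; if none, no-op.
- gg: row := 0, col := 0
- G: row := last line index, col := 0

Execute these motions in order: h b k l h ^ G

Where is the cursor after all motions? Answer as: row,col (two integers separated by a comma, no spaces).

After 1 (h): row=0 col=0 char='_'
After 2 (b): row=0 col=0 char='_'
After 3 (k): row=0 col=0 char='_'
After 4 (l): row=0 col=1 char='_'
After 5 (h): row=0 col=0 char='_'
After 6 (^): row=0 col=3 char='s'
After 7 (G): row=2 col=0 char='l'

Answer: 2,0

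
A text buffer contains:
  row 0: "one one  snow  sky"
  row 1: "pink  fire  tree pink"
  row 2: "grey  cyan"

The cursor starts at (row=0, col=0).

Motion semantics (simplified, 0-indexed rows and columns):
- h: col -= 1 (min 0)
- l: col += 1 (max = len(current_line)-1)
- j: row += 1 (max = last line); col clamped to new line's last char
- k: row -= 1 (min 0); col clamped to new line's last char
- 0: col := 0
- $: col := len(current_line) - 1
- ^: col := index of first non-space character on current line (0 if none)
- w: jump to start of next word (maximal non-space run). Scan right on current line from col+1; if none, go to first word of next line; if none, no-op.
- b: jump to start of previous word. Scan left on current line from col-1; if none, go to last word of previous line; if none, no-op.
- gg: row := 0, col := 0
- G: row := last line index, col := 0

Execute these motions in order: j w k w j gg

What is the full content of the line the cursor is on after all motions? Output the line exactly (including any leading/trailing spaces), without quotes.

After 1 (j): row=1 col=0 char='p'
After 2 (w): row=1 col=6 char='f'
After 3 (k): row=0 col=6 char='e'
After 4 (w): row=0 col=9 char='s'
After 5 (j): row=1 col=9 char='e'
After 6 (gg): row=0 col=0 char='o'

Answer: one one  snow  sky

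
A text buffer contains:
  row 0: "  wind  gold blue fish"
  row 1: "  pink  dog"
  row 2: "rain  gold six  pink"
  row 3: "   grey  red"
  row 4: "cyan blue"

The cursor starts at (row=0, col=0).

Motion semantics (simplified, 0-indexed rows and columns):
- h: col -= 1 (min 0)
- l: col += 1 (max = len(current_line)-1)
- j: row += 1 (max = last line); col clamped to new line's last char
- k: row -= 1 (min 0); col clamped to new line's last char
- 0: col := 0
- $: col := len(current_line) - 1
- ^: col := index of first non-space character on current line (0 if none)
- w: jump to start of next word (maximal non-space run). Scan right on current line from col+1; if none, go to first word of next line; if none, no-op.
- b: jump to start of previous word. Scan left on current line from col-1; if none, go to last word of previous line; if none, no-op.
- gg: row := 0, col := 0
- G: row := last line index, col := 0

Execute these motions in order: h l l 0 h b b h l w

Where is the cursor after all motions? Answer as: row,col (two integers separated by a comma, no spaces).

Answer: 0,2

Derivation:
After 1 (h): row=0 col=0 char='_'
After 2 (l): row=0 col=1 char='_'
After 3 (l): row=0 col=2 char='w'
After 4 (0): row=0 col=0 char='_'
After 5 (h): row=0 col=0 char='_'
After 6 (b): row=0 col=0 char='_'
After 7 (b): row=0 col=0 char='_'
After 8 (h): row=0 col=0 char='_'
After 9 (l): row=0 col=1 char='_'
After 10 (w): row=0 col=2 char='w'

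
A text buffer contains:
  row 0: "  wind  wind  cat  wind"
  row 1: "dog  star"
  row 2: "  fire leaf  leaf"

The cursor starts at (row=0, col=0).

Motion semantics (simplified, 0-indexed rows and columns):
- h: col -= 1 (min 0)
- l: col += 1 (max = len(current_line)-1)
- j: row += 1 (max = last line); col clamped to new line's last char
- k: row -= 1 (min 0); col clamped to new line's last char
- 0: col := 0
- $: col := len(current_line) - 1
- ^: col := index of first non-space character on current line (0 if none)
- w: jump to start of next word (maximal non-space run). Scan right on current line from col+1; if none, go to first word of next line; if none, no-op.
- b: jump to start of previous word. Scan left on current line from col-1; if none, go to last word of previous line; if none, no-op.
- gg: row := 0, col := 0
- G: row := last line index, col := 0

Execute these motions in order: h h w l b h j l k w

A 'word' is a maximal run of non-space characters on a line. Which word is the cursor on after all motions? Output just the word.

Answer: wind

Derivation:
After 1 (h): row=0 col=0 char='_'
After 2 (h): row=0 col=0 char='_'
After 3 (w): row=0 col=2 char='w'
After 4 (l): row=0 col=3 char='i'
After 5 (b): row=0 col=2 char='w'
After 6 (h): row=0 col=1 char='_'
After 7 (j): row=1 col=1 char='o'
After 8 (l): row=1 col=2 char='g'
After 9 (k): row=0 col=2 char='w'
After 10 (w): row=0 col=8 char='w'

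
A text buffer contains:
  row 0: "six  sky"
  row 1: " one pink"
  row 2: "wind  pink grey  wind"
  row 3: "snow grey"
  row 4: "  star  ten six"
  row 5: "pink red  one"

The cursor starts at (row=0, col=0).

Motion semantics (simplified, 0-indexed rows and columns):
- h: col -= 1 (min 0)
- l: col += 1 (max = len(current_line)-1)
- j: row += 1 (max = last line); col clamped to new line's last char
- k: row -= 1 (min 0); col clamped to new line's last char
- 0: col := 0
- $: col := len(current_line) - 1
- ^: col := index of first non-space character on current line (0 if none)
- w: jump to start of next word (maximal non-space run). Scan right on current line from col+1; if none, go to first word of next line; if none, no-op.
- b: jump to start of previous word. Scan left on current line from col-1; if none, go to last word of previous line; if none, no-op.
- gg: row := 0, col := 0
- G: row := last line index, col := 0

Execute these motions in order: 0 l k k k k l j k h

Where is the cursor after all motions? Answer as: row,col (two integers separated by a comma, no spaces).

Answer: 0,1

Derivation:
After 1 (0): row=0 col=0 char='s'
After 2 (l): row=0 col=1 char='i'
After 3 (k): row=0 col=1 char='i'
After 4 (k): row=0 col=1 char='i'
After 5 (k): row=0 col=1 char='i'
After 6 (k): row=0 col=1 char='i'
After 7 (l): row=0 col=2 char='x'
After 8 (j): row=1 col=2 char='n'
After 9 (k): row=0 col=2 char='x'
After 10 (h): row=0 col=1 char='i'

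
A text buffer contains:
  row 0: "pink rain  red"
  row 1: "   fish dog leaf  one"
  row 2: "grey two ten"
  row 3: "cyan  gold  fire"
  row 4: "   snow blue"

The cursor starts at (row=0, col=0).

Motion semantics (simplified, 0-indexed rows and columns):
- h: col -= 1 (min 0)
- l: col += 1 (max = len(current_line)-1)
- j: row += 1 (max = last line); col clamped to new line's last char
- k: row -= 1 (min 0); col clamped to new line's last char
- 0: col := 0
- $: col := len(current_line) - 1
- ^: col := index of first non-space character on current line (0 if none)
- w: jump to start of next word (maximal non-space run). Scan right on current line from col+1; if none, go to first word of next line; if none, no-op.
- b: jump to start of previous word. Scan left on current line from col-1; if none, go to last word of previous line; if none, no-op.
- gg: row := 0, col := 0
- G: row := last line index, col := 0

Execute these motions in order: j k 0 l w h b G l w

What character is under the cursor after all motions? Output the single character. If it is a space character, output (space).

Answer: s

Derivation:
After 1 (j): row=1 col=0 char='_'
After 2 (k): row=0 col=0 char='p'
After 3 (0): row=0 col=0 char='p'
After 4 (l): row=0 col=1 char='i'
After 5 (w): row=0 col=5 char='r'
After 6 (h): row=0 col=4 char='_'
After 7 (b): row=0 col=0 char='p'
After 8 (G): row=4 col=0 char='_'
After 9 (l): row=4 col=1 char='_'
After 10 (w): row=4 col=3 char='s'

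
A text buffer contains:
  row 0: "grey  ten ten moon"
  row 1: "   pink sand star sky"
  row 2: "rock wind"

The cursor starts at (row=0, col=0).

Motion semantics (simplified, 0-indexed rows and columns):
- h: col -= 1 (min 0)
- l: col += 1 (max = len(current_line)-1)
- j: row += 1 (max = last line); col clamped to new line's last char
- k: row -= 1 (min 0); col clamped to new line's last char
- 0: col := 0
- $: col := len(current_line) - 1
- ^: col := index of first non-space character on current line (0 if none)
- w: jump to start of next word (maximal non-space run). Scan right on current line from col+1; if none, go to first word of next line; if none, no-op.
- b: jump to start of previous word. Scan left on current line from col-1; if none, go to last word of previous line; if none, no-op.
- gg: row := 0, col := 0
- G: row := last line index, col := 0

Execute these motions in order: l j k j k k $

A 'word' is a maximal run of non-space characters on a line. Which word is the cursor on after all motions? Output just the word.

After 1 (l): row=0 col=1 char='r'
After 2 (j): row=1 col=1 char='_'
After 3 (k): row=0 col=1 char='r'
After 4 (j): row=1 col=1 char='_'
After 5 (k): row=0 col=1 char='r'
After 6 (k): row=0 col=1 char='r'
After 7 ($): row=0 col=17 char='n'

Answer: moon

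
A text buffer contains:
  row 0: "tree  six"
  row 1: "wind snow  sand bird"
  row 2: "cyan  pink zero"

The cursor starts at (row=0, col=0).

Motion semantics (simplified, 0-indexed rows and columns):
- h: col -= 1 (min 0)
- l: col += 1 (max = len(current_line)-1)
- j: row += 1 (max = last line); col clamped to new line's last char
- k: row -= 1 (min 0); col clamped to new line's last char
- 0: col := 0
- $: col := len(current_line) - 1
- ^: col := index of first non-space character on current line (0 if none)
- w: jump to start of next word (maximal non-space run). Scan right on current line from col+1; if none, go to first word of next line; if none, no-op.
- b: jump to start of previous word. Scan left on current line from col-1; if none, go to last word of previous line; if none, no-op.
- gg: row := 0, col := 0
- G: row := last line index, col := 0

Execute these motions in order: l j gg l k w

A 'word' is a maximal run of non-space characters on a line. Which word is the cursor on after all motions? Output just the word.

Answer: six

Derivation:
After 1 (l): row=0 col=1 char='r'
After 2 (j): row=1 col=1 char='i'
After 3 (gg): row=0 col=0 char='t'
After 4 (l): row=0 col=1 char='r'
After 5 (k): row=0 col=1 char='r'
After 6 (w): row=0 col=6 char='s'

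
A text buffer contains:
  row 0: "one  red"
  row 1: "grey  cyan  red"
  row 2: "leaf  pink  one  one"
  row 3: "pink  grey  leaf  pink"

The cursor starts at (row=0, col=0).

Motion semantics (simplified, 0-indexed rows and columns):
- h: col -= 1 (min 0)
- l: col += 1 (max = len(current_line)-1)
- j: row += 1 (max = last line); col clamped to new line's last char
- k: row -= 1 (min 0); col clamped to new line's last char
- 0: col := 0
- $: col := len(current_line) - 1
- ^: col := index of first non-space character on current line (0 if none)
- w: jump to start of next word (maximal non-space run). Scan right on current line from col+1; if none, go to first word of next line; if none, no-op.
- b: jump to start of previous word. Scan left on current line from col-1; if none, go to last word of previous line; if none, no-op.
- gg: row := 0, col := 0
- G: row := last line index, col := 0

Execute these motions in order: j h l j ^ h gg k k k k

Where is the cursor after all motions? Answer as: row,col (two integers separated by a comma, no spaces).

Answer: 0,0

Derivation:
After 1 (j): row=1 col=0 char='g'
After 2 (h): row=1 col=0 char='g'
After 3 (l): row=1 col=1 char='r'
After 4 (j): row=2 col=1 char='e'
After 5 (^): row=2 col=0 char='l'
After 6 (h): row=2 col=0 char='l'
After 7 (gg): row=0 col=0 char='o'
After 8 (k): row=0 col=0 char='o'
After 9 (k): row=0 col=0 char='o'
After 10 (k): row=0 col=0 char='o'
After 11 (k): row=0 col=0 char='o'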